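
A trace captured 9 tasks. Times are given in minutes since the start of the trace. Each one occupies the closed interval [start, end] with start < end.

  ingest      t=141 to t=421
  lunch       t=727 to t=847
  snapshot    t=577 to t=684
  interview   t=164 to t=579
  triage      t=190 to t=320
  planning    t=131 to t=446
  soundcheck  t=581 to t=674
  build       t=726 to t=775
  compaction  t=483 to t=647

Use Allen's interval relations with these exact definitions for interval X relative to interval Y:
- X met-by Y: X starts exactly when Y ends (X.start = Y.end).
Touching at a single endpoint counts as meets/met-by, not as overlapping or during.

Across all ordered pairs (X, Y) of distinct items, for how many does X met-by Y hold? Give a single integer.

0

Checking all 72 ordered pairs for relation 'met-by'; matching pairs in alphabetical order:
No pair satisfies it.
Count: 0.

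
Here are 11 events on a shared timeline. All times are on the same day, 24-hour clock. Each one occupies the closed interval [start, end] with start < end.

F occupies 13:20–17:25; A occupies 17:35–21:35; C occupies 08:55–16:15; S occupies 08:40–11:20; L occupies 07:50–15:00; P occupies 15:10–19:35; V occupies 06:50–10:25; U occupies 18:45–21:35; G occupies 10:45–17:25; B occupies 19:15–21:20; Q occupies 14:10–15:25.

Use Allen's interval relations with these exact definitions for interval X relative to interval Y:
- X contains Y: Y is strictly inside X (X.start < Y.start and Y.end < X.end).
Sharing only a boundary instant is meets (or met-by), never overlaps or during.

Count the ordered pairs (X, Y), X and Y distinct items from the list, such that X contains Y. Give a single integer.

6

Checking all 110 ordered pairs for relation 'contains'; matching pairs in alphabetical order:
(A, B): A contains B ✓
(C, Q): C contains Q ✓
(F, Q): F contains Q ✓
(G, Q): G contains Q ✓
(L, S): L contains S ✓
(U, B): U contains B ✓
Count: 6.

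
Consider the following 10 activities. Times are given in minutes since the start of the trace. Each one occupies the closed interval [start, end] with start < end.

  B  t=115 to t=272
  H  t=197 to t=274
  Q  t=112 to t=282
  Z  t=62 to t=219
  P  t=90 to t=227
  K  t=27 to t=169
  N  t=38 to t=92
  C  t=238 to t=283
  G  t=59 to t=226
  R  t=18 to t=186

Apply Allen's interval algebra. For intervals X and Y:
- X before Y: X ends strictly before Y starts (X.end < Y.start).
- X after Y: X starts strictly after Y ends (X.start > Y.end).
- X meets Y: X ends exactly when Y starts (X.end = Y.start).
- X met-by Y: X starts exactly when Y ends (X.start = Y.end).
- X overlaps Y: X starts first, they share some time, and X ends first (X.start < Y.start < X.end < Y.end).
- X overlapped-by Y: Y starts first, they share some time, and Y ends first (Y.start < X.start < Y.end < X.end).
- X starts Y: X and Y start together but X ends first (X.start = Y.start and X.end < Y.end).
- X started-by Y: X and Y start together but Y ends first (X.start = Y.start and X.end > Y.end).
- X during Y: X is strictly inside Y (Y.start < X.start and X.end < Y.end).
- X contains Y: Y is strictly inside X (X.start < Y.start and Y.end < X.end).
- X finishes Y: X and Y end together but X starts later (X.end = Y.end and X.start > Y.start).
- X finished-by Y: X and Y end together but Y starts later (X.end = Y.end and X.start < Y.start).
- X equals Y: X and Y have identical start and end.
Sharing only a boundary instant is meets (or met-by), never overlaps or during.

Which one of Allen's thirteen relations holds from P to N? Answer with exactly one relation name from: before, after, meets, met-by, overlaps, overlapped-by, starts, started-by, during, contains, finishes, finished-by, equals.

P = [t=90, t=227]; N = [t=38, t=92].
Compare endpoints: P.start > N.start, P.start < N.end, P.end > N.start, P.end > N.end.
That pattern is 'overlapped-by'.

overlapped-by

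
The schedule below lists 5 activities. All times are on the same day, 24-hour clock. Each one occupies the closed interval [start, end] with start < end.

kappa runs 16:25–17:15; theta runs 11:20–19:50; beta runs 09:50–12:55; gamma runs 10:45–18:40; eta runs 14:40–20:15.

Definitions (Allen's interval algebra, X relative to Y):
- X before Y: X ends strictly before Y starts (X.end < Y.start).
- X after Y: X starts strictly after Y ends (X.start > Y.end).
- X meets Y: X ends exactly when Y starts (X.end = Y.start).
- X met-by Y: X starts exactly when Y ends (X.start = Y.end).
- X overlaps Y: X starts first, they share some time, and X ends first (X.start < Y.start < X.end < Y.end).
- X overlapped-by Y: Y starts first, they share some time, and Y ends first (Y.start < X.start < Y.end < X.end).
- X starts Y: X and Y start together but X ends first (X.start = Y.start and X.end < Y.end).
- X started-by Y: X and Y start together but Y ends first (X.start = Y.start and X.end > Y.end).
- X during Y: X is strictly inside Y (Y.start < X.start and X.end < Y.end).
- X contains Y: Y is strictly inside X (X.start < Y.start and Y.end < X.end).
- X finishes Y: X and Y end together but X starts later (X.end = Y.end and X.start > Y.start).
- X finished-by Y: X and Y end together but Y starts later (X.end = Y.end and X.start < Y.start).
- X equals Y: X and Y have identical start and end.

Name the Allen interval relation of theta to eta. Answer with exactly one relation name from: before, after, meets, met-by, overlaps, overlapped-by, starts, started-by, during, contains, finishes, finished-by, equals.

theta = [11:20, 19:50]; eta = [14:40, 20:15].
Compare endpoints: theta.start < eta.start, theta.start < eta.end, theta.end > eta.start, theta.end < eta.end.
That pattern is 'overlaps'.

overlaps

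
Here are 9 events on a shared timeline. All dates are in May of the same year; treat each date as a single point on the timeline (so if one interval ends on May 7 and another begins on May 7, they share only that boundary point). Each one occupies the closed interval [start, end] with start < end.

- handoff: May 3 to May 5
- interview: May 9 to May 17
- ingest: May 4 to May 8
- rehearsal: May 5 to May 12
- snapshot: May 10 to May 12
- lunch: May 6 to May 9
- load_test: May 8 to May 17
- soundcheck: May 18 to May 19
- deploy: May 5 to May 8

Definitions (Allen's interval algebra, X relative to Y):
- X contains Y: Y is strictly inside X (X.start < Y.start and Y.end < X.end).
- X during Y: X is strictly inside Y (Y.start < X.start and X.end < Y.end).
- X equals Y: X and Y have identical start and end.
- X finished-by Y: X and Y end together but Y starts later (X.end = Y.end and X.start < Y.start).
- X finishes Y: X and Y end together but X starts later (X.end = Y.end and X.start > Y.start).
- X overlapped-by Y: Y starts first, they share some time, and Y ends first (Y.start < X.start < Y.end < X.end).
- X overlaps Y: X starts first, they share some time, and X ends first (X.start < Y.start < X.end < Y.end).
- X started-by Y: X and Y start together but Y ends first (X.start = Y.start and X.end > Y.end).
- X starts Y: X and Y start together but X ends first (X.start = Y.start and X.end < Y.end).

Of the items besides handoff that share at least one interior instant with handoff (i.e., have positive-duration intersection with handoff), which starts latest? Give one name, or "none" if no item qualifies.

Target handoff = [May 3, May 5].
deploy [May 5, May 8] → met-by → excluded.
ingest [May 4, May 8] → overlapped-by → candidate.
interview [May 9, May 17] → after → excluded.
load_test [May 8, May 17] → after → excluded.
lunch [May 6, May 9] → after → excluded.
rehearsal [May 5, May 12] → met-by → excluded.
snapshot [May 10, May 12] → after → excluded.
soundcheck [May 18, May 19] → after → excluded.
Among candidates, latest start is May 4 → ingest.

ingest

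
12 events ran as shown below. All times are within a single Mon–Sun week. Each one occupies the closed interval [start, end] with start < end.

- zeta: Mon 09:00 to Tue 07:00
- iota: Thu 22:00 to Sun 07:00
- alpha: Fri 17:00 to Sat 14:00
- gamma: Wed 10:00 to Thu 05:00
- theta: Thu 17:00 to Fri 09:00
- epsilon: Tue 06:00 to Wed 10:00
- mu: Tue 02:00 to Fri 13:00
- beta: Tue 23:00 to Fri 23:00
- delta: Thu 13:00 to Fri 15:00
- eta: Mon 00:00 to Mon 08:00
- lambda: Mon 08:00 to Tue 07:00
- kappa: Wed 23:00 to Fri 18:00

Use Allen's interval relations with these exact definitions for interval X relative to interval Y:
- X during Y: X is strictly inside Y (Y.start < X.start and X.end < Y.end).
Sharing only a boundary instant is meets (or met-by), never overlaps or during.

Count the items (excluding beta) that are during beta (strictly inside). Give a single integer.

Target beta = [Tue 23:00, Fri 23:00].
alpha [Fri 17:00, Sat 14:00] → overlapped-by → no.
delta [Thu 13:00, Fri 15:00] → during → counts.
epsilon [Tue 06:00, Wed 10:00] → overlaps → no.
eta [Mon 00:00, Mon 08:00] → before → no.
gamma [Wed 10:00, Thu 05:00] → during → counts.
iota [Thu 22:00, Sun 07:00] → overlapped-by → no.
kappa [Wed 23:00, Fri 18:00] → during → counts.
lambda [Mon 08:00, Tue 07:00] → before → no.
mu [Tue 02:00, Fri 13:00] → overlaps → no.
theta [Thu 17:00, Fri 09:00] → during → counts.
zeta [Mon 09:00, Tue 07:00] → before → no.
Total: 4.

4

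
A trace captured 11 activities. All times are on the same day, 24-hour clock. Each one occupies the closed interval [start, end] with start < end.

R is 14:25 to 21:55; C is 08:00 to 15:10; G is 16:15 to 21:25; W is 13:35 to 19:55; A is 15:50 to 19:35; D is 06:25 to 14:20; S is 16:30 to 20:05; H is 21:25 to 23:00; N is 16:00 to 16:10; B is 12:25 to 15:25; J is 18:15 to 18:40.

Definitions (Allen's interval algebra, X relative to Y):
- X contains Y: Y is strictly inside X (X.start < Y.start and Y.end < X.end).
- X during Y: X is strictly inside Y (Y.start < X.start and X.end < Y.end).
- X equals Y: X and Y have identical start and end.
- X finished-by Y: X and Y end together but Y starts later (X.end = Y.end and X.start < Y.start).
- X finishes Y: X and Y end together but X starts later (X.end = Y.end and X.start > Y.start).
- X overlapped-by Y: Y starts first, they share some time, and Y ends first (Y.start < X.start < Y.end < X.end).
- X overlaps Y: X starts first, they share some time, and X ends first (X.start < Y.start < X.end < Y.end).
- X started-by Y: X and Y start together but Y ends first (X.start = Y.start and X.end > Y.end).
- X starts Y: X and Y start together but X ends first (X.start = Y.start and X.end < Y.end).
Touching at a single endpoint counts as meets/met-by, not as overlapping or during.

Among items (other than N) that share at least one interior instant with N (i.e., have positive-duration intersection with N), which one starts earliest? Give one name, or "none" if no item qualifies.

Target N = [16:00, 16:10].
A [15:50, 19:35] → contains → candidate.
B [12:25, 15:25] → before → excluded.
C [08:00, 15:10] → before → excluded.
D [06:25, 14:20] → before → excluded.
G [16:15, 21:25] → after → excluded.
H [21:25, 23:00] → after → excluded.
J [18:15, 18:40] → after → excluded.
R [14:25, 21:55] → contains → candidate.
S [16:30, 20:05] → after → excluded.
W [13:35, 19:55] → contains → candidate.
Among candidates, earliest start is 13:35 → W.

W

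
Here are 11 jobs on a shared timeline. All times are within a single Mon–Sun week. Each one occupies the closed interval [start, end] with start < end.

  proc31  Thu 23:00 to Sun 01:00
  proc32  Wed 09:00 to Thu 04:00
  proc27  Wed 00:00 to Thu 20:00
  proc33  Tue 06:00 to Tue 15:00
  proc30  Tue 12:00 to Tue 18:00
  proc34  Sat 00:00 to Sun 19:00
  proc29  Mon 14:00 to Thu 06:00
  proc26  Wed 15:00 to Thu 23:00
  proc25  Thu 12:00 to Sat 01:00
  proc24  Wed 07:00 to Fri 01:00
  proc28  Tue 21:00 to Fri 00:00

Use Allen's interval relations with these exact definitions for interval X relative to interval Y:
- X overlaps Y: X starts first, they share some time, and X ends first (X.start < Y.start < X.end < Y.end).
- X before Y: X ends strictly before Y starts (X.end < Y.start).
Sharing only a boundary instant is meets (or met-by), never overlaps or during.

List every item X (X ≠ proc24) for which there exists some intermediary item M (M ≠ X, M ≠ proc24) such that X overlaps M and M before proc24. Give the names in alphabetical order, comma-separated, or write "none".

Target proc24 = [Wed 07:00, Fri 01:00].
Intermediaries M with M before proc24: proc30, proc33.
Via proc30 — items with X overlaps proc30: proc33.
Via proc33 — items with X overlaps proc33: none.
Union: proc33.

proc33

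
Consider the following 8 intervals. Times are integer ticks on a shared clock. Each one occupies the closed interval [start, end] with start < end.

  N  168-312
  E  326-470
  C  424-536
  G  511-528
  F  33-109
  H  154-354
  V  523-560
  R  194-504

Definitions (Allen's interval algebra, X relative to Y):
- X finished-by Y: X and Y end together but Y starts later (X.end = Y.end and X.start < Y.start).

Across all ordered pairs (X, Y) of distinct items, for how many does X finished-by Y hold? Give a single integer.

0

Checking all 56 ordered pairs for relation 'finished-by'; matching pairs in alphabetical order:
No pair satisfies it.
Count: 0.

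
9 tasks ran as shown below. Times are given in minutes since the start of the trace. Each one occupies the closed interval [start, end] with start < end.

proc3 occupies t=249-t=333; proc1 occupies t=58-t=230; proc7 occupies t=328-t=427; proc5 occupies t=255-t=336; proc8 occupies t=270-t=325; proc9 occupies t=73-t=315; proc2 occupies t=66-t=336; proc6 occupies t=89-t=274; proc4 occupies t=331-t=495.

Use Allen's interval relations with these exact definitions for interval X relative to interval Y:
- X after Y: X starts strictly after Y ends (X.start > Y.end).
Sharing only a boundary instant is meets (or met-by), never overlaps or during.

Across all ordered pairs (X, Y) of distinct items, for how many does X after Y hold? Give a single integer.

11

Checking all 72 ordered pairs for relation 'after'; matching pairs in alphabetical order:
(proc3, proc1): proc3 after proc1 ✓
(proc4, proc1): proc4 after proc1 ✓
(proc4, proc6): proc4 after proc6 ✓
(proc4, proc8): proc4 after proc8 ✓
(proc4, proc9): proc4 after proc9 ✓
(proc5, proc1): proc5 after proc1 ✓
(proc7, proc1): proc7 after proc1 ✓
(proc7, proc6): proc7 after proc6 ✓
(proc7, proc8): proc7 after proc8 ✓
(proc7, proc9): proc7 after proc9 ✓
(proc8, proc1): proc8 after proc1 ✓
Count: 11.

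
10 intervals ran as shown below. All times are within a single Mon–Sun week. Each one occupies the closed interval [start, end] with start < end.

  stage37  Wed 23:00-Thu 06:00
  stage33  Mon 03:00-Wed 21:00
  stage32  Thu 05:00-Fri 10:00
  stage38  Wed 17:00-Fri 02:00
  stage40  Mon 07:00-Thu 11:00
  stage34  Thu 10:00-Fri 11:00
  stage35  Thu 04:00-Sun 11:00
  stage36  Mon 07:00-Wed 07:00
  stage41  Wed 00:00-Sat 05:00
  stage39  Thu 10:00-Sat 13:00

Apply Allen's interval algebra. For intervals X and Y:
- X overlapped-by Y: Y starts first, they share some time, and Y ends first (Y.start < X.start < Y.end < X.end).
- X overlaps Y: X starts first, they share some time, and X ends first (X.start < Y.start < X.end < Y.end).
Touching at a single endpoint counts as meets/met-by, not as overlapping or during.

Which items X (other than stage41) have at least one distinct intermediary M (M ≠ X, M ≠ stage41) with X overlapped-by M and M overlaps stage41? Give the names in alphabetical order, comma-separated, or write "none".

stage32, stage34, stage35, stage38, stage39, stage40

Target stage41 = [Wed 00:00, Sat 05:00].
Intermediaries M with M overlaps stage41: stage33, stage36, stage40.
Via stage33 — items with X overlapped-by stage33: stage38, stage40.
Via stage36 — items with X overlapped-by stage36: none.
Via stage40 — items with X overlapped-by stage40: stage32, stage34, stage35, stage38, stage39.
Union: stage32, stage34, stage35, stage38, stage39, stage40.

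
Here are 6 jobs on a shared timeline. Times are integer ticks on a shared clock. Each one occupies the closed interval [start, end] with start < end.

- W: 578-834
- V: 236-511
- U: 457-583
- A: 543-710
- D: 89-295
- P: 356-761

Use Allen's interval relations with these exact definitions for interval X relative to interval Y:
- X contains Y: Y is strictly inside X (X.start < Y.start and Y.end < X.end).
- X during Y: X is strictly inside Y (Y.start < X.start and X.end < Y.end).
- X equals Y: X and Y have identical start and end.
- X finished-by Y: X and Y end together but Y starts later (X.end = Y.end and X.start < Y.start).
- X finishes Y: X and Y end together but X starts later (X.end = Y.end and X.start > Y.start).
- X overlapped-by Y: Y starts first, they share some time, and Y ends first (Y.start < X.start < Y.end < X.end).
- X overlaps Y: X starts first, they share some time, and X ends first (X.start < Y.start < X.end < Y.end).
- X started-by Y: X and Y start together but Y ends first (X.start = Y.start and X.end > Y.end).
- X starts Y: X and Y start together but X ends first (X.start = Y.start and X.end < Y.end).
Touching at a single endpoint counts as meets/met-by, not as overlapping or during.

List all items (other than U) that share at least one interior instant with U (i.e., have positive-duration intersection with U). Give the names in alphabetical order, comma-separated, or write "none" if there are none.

Target U = [457, 583].
A [543, 710] → overlapped-by → yes.
D [89, 295] → before → no.
P [356, 761] → contains → yes.
V [236, 511] → overlaps → yes.
W [578, 834] → overlapped-by → yes.
Result: A, P, V, W.

A, P, V, W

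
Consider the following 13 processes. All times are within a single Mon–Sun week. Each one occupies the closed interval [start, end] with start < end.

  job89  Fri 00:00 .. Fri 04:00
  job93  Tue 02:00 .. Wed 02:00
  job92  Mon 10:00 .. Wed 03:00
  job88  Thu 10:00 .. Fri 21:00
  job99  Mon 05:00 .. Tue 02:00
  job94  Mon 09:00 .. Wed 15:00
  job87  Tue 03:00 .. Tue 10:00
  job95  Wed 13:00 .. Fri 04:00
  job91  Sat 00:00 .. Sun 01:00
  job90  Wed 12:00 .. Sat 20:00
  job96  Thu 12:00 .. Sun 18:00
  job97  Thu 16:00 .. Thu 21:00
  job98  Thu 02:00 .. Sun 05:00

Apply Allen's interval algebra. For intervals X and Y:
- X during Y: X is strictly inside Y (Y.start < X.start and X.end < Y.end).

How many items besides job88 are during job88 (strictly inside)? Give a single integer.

2

Target job88 = [Thu 10:00, Fri 21:00].
job87 [Tue 03:00, Tue 10:00] → before → no.
job89 [Fri 00:00, Fri 04:00] → during → counts.
job90 [Wed 12:00, Sat 20:00] → contains → no.
job91 [Sat 00:00, Sun 01:00] → after → no.
job92 [Mon 10:00, Wed 03:00] → before → no.
job93 [Tue 02:00, Wed 02:00] → before → no.
job94 [Mon 09:00, Wed 15:00] → before → no.
job95 [Wed 13:00, Fri 04:00] → overlaps → no.
job96 [Thu 12:00, Sun 18:00] → overlapped-by → no.
job97 [Thu 16:00, Thu 21:00] → during → counts.
job98 [Thu 02:00, Sun 05:00] → contains → no.
job99 [Mon 05:00, Tue 02:00] → before → no.
Total: 2.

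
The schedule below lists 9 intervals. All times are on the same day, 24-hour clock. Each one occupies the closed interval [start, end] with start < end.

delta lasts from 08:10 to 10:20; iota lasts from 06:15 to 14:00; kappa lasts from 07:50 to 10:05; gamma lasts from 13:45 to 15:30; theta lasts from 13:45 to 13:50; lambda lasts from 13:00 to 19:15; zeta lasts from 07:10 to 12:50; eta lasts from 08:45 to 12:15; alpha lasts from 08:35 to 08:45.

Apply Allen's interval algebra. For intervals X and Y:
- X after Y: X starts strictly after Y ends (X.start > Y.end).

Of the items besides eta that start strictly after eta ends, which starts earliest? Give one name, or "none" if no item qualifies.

Target eta = [08:45, 12:15].
alpha [08:35, 08:45] → meets → excluded.
delta [08:10, 10:20] → overlaps → excluded.
gamma [13:45, 15:30] → after → candidate.
iota [06:15, 14:00] → contains → excluded.
kappa [07:50, 10:05] → overlaps → excluded.
lambda [13:00, 19:15] → after → candidate.
theta [13:45, 13:50] → after → candidate.
zeta [07:10, 12:50] → contains → excluded.
Among candidates, earliest start is 13:00 → lambda.

lambda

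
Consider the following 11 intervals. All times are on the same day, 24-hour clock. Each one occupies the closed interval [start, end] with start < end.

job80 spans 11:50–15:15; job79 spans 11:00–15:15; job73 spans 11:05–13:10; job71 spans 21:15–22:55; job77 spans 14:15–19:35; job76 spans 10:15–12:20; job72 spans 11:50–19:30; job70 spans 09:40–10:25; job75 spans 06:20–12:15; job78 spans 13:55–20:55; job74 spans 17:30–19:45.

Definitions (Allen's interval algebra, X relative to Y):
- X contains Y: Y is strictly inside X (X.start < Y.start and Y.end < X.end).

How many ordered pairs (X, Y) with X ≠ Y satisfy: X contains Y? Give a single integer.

4

Checking all 110 ordered pairs for relation 'contains'; matching pairs in alphabetical order:
(job75, job70): job75 contains job70 ✓
(job78, job74): job78 contains job74 ✓
(job78, job77): job78 contains job77 ✓
(job79, job73): job79 contains job73 ✓
Count: 4.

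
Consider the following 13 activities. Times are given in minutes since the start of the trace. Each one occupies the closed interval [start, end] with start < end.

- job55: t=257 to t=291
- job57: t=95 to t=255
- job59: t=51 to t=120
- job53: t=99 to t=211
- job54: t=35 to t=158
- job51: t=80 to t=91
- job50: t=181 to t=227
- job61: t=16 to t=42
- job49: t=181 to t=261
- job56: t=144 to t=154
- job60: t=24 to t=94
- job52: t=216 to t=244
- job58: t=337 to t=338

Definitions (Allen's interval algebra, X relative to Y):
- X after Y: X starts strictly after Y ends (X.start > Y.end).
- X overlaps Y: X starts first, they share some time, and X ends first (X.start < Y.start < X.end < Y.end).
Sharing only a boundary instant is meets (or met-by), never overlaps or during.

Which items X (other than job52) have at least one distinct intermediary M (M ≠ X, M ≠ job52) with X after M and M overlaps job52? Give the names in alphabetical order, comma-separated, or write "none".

job55, job58

Target job52 = [t=216, t=244].
Intermediaries M with M overlaps job52: job50.
Via job50 — items with X after job50: job55, job58.
Union: job55, job58.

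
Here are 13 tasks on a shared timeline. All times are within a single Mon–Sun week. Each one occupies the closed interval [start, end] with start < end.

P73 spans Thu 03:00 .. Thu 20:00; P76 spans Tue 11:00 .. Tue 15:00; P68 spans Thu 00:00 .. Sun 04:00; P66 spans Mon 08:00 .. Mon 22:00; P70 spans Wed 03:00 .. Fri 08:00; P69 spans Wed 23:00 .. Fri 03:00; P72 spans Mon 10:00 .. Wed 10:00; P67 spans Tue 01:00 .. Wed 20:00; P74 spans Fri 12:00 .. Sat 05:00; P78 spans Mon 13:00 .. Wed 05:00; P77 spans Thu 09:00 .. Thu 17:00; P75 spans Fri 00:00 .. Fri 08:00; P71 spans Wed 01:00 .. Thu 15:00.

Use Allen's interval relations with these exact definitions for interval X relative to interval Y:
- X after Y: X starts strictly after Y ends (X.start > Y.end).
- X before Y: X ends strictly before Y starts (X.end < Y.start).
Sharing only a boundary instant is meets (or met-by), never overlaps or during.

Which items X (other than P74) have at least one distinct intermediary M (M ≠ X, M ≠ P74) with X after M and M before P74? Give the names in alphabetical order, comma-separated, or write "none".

P67, P68, P69, P70, P71, P73, P75, P76, P77

Target P74 = [Fri 12:00, Sat 05:00].
Intermediaries M with M before P74: P66, P67, P69, P70, P71, P72, P73, P75, P76, P77, P78.
Via P66 — items with X after P66: P67, P68, P69, P70, P71, P73, P75, P76, P77.
Via P67 — items with X after P67: P68, P69, P73, P75, P77.
Via P69 — items with X after P69: none.
Via P70 — items with X after P70: none.
Via P71 — items with X after P71: P75.
Via P72 — items with X after P72: P68, P69, P73, P75, P77.
Via P73 — items with X after P73: P75.
Via P75 — items with X after P75: none.
Via P76 — items with X after P76: P68, P69, P70, P71, P73, P75, P77.
Via P77 — items with X after P77: P75.
Via P78 — items with X after P78: P68, P69, P73, P75, P77.
Union: P67, P68, P69, P70, P71, P73, P75, P76, P77.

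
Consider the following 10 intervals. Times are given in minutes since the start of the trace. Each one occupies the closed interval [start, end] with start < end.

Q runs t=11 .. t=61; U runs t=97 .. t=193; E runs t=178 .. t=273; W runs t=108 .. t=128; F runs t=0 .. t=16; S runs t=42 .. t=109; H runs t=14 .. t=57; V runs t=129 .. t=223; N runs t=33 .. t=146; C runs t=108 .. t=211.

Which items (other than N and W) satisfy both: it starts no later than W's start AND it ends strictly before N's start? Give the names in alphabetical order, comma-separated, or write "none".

F

Conditions: its start is no later than W's start (X.start <= t=108) AND its end is strictly before N's start (X.end < t=33).
C: start t=108 <= t=108? ✓; end t=211 < t=33? ✗ → no.
E: start t=178 <= t=108? ✗; end t=273 < t=33? ✗ → no.
F: start t=0 <= t=108? ✓; end t=16 < t=33? ✓ → yes.
H: start t=14 <= t=108? ✓; end t=57 < t=33? ✗ → no.
Q: start t=11 <= t=108? ✓; end t=61 < t=33? ✗ → no.
S: start t=42 <= t=108? ✓; end t=109 < t=33? ✗ → no.
U: start t=97 <= t=108? ✓; end t=193 < t=33? ✗ → no.
V: start t=129 <= t=108? ✗; end t=223 < t=33? ✗ → no.
Result: F.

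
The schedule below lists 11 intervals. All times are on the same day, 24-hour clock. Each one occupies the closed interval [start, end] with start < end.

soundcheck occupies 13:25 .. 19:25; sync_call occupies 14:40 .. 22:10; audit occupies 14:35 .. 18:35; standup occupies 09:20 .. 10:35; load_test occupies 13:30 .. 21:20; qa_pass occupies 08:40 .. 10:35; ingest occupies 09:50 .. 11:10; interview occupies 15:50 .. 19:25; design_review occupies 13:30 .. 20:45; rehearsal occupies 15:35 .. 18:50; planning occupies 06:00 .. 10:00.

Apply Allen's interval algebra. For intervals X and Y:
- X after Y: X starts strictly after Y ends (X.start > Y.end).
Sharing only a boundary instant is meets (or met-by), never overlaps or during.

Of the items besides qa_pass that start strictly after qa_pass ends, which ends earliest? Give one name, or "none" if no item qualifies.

audit

Target qa_pass = [08:40, 10:35].
audit [14:35, 18:35] → after → candidate.
design_review [13:30, 20:45] → after → candidate.
ingest [09:50, 11:10] → overlapped-by → excluded.
interview [15:50, 19:25] → after → candidate.
load_test [13:30, 21:20] → after → candidate.
planning [06:00, 10:00] → overlaps → excluded.
rehearsal [15:35, 18:50] → after → candidate.
soundcheck [13:25, 19:25] → after → candidate.
standup [09:20, 10:35] → finishes → excluded.
sync_call [14:40, 22:10] → after → candidate.
Among candidates, earliest end is 18:35 → audit.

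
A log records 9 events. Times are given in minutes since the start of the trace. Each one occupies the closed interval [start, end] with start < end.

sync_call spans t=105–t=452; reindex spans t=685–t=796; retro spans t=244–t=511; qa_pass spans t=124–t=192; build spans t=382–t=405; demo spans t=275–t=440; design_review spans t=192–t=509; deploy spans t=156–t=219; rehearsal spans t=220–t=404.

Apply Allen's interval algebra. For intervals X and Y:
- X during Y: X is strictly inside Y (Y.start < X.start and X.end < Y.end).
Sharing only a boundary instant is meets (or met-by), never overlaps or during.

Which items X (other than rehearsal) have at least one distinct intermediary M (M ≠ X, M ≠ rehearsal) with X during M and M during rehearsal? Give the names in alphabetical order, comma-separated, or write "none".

none

Target rehearsal = [t=220, t=404].
Intermediaries M with M during rehearsal: none.
Union: none.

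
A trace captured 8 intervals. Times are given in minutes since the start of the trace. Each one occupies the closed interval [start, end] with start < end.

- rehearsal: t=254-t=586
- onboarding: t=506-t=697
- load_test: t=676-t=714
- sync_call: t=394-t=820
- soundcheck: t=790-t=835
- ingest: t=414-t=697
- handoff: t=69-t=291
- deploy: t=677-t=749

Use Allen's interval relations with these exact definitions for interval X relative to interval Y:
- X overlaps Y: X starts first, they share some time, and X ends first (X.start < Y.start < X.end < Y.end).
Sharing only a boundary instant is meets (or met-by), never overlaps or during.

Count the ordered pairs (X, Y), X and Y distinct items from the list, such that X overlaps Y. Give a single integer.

10

Checking all 56 ordered pairs for relation 'overlaps'; matching pairs in alphabetical order:
(handoff, rehearsal): handoff overlaps rehearsal ✓
(ingest, deploy): ingest overlaps deploy ✓
(ingest, load_test): ingest overlaps load_test ✓
(load_test, deploy): load_test overlaps deploy ✓
(onboarding, deploy): onboarding overlaps deploy ✓
(onboarding, load_test): onboarding overlaps load_test ✓
(rehearsal, ingest): rehearsal overlaps ingest ✓
(rehearsal, onboarding): rehearsal overlaps onboarding ✓
(rehearsal, sync_call): rehearsal overlaps sync_call ✓
(sync_call, soundcheck): sync_call overlaps soundcheck ✓
Count: 10.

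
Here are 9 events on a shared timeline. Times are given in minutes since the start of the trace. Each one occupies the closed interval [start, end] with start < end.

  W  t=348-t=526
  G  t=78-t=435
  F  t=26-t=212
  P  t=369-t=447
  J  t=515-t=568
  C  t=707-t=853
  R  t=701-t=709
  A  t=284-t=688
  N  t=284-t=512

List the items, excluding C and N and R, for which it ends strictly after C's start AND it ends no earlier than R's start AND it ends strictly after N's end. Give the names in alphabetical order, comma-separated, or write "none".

Conditions: its end is strictly after C's start (X.end > t=707) AND its end is no earlier than R's start (X.end >= t=701) AND its end is strictly after N's end (X.end > t=512).
A: end t=688 > t=707? ✗; end t=688 >= t=701? ✗; end t=688 > t=512? ✓ → no.
F: end t=212 > t=707? ✗; end t=212 >= t=701? ✗; end t=212 > t=512? ✗ → no.
G: end t=435 > t=707? ✗; end t=435 >= t=701? ✗; end t=435 > t=512? ✗ → no.
J: end t=568 > t=707? ✗; end t=568 >= t=701? ✗; end t=568 > t=512? ✓ → no.
P: end t=447 > t=707? ✗; end t=447 >= t=701? ✗; end t=447 > t=512? ✗ → no.
W: end t=526 > t=707? ✗; end t=526 >= t=701? ✗; end t=526 > t=512? ✓ → no.
Result: none.

none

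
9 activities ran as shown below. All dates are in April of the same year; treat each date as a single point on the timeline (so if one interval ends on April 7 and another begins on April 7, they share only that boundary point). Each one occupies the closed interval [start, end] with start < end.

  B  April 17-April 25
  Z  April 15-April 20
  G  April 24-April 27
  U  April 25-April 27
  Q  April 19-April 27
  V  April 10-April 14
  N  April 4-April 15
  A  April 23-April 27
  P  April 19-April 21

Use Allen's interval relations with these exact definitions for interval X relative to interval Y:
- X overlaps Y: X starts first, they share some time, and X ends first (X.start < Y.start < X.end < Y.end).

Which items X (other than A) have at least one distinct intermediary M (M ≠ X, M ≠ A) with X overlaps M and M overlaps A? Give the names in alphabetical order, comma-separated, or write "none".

Target A = [April 23, April 27].
Intermediaries M with M overlaps A: B.
Via B — items with X overlaps B: Z.
Union: Z.

Z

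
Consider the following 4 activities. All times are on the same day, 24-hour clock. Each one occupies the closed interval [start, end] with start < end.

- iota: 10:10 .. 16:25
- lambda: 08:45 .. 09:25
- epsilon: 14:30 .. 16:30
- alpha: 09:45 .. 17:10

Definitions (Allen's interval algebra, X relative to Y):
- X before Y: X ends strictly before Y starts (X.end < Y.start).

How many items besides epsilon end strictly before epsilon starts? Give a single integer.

1

Target epsilon = [14:30, 16:30].
alpha [09:45, 17:10] → contains → no.
iota [10:10, 16:25] → overlaps → no.
lambda [08:45, 09:25] → before → counts.
Total: 1.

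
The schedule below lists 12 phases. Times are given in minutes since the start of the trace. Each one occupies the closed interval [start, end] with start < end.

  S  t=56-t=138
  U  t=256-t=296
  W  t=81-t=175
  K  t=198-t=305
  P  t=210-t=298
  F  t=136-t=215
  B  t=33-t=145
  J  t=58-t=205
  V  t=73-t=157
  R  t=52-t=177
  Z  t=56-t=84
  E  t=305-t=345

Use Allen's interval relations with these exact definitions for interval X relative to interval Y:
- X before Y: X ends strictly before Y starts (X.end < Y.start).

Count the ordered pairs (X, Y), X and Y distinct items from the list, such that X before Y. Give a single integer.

32

Checking all 132 ordered pairs for relation 'before'; matching pairs in alphabetical order:
(B, E): B before E ✓
(B, K): B before K ✓
(B, P): B before P ✓
(B, U): B before U ✓
(F, E): F before E ✓
(F, U): F before U ✓
(J, E): J before E ✓
(J, P): J before P ✓
(J, U): J before U ✓
(P, E): P before E ✓
(R, E): R before E ✓
(R, K): R before K ✓
(R, P): R before P ✓
(R, U): R before U ✓
(S, E): S before E ✓
(S, K): S before K ✓
(S, P): S before P ✓
(S, U): S before U ✓
(U, E): U before E ✓
(V, E): V before E ✓
(V, K): V before K ✓
(V, P): V before P ✓
(V, U): V before U ✓
(W, E): W before E ✓
... plus 8 further pairs not listed.
Count: 32.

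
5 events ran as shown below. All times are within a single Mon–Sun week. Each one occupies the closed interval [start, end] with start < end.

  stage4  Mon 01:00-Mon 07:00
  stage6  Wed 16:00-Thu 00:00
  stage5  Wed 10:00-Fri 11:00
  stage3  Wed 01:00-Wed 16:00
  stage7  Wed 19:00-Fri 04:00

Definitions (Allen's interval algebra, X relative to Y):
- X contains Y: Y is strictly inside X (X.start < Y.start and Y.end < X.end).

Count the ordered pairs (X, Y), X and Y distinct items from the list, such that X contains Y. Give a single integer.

2

Checking all 20 ordered pairs for relation 'contains'; matching pairs in alphabetical order:
(stage5, stage6): stage5 contains stage6 ✓
(stage5, stage7): stage5 contains stage7 ✓
Count: 2.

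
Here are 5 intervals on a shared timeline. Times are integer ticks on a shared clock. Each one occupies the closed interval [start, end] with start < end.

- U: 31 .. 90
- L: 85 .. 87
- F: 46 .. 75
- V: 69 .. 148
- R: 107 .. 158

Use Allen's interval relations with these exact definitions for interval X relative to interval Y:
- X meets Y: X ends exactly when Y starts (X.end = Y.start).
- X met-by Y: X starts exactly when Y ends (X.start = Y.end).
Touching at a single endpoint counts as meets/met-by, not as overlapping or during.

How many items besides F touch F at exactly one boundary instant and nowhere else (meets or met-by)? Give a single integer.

0

Target F = [46, 75].
L [85, 87] → after → no.
R [107, 158] → after → no.
U [31, 90] → contains → no.
V [69, 148] → overlapped-by → no.
Total: 0.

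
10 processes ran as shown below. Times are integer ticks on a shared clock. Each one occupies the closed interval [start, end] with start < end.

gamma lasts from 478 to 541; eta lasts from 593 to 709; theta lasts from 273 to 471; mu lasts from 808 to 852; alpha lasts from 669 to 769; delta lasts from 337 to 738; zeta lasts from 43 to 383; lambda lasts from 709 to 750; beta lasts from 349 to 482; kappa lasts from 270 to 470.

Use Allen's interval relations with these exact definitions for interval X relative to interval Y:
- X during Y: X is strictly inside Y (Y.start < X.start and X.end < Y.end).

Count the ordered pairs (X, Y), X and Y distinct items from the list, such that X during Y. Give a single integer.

Checking all 90 ordered pairs for relation 'during'; matching pairs in alphabetical order:
(beta, delta): beta during delta ✓
(eta, delta): eta during delta ✓
(gamma, delta): gamma during delta ✓
(lambda, alpha): lambda during alpha ✓
Count: 4.

4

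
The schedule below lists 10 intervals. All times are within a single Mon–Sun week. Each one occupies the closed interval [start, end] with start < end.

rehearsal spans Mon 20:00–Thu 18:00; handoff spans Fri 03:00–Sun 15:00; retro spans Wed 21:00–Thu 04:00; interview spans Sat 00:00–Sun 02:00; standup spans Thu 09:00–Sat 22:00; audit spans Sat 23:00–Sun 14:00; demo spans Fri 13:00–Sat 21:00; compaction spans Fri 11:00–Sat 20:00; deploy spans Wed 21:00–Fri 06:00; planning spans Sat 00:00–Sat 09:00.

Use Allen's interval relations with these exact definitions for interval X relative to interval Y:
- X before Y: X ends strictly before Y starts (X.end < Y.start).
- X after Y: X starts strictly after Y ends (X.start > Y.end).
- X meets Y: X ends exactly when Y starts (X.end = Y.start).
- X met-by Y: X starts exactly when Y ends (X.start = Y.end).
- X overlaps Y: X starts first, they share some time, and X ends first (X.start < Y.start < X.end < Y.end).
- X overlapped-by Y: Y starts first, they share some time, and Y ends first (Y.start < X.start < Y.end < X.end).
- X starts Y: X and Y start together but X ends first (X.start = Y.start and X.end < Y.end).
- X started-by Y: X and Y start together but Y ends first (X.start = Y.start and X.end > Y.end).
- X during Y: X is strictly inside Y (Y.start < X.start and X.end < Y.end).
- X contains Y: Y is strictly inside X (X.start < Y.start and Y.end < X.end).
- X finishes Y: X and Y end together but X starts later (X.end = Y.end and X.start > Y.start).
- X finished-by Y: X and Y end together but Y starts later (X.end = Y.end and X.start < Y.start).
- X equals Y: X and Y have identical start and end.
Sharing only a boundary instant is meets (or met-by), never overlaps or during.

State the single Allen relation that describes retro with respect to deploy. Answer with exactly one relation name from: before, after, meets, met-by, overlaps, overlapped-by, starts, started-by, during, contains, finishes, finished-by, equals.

retro = [Wed 21:00, Thu 04:00]; deploy = [Wed 21:00, Fri 06:00].
Compare endpoints: retro.start = deploy.start, retro.start < deploy.end, retro.end > deploy.start, retro.end < deploy.end.
That pattern is 'starts'.

starts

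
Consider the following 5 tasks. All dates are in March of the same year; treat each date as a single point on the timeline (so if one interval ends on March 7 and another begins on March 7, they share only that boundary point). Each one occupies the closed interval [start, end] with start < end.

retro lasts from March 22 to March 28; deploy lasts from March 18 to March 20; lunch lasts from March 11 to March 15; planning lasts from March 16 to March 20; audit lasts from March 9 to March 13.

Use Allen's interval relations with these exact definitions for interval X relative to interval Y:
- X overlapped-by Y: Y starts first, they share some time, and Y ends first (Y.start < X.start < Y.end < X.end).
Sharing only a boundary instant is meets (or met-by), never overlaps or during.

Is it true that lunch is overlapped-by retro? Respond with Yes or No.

lunch = [March 11, March 15], retro = [March 22, March 28].
Actual relation of lunch to retro: before.
Asked whether 'overlapped-by' holds → No.

No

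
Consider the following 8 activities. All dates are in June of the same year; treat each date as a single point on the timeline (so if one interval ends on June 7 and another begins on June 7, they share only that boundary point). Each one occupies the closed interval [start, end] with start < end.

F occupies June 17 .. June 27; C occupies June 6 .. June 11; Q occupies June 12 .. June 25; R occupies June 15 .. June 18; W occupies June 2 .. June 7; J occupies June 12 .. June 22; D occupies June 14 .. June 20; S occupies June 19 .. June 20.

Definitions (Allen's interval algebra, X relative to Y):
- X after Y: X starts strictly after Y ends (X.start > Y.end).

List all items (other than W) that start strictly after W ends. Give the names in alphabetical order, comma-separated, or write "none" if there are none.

Target W = [June 2, June 7].
C [June 6, June 11] → overlapped-by → no.
D [June 14, June 20] → after → yes.
F [June 17, June 27] → after → yes.
J [June 12, June 22] → after → yes.
Q [June 12, June 25] → after → yes.
R [June 15, June 18] → after → yes.
S [June 19, June 20] → after → yes.
Result: D, F, J, Q, R, S.

D, F, J, Q, R, S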